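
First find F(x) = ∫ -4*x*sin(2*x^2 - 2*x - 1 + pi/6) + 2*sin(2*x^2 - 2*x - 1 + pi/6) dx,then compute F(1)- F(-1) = sin(1 + pi/3) - cos(pi/6 + 3)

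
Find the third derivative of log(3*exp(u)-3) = (exp(2*u) + exp(u))/(exp(3*u) - 3*exp(2*u) + 3*exp(u) - 1)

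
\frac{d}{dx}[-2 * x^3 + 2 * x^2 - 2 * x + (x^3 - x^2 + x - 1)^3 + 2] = 9*x^8 - 24*x^7 + 42*x^6 - 60*x^5 + 60*x^4 - 48*x^3 + 24*x^2 - 8*x + 1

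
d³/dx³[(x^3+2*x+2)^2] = 120*x^3 + 96*x + 24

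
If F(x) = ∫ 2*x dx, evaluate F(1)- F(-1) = 0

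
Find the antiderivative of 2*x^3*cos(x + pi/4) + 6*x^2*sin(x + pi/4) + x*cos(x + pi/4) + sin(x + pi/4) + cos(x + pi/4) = (2*x^3 + x + 1)*sin(x + pi/4) + C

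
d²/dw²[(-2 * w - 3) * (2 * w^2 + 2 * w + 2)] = -24*w - 20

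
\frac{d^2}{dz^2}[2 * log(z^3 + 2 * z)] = (-6*z^4 - 8)/(z^6 + 4*z^4 + 4*z^2)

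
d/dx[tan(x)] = cos(x)^(-2)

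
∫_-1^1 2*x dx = 0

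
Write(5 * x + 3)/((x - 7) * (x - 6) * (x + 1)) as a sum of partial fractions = -1/(28*(x + 1)) - 33/(7*(x - 6)) + 19/(4*(x - 7))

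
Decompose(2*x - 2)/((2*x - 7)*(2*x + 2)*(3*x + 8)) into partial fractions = -33/(185*(3*x + 8)) + 10/(333*(2*x - 7)) + 2/(45*(x + 1))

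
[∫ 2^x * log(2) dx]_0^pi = -1 + 2^pi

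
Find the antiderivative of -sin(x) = cos(x) + C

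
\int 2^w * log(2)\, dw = 2^w + C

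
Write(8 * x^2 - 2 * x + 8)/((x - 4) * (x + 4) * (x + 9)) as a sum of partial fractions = 674/(65*(x + 9)) - 18/(5*(x + 4)) + 16/(13*(x - 4))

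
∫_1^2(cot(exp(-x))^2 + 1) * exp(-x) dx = -cot(exp(-1)) + cot(exp(-2))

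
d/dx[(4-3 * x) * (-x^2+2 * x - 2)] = 9*x^2 - 20*x + 14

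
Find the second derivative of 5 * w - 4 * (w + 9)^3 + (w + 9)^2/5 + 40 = -24*w - 1078/5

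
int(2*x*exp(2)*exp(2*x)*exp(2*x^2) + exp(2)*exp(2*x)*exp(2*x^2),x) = exp(2*x^2 + 2*x + 2)/2 + C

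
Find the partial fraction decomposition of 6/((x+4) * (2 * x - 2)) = -3/(5*(x + 4)) + 3/(5*(x - 1))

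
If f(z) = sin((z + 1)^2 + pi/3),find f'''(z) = -8*z^3*cos(z^2 + 2*z + 1 + pi/3) - 24*z^2*cos(z^2 + 2*z + 1 + pi/3) - 12*z*sin(z^2 + 2*z + 1 + pi/3) - 24*z*cos(z^2 + 2*z + 1 + pi/3) - 12*sin(z^2 + 2*z + 1 + pi/3) - 8*cos(z^2 + 2*z + 1 + pi/3)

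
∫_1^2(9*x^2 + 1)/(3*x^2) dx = 19/6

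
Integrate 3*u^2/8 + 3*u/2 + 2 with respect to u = u^3/8 + 3*u^2/4 + 2*u + C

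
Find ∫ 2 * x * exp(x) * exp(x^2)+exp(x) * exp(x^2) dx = exp(x*(x + 1)) + C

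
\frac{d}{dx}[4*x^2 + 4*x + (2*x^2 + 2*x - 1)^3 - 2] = 48*x^5 + 120*x^4 + 48*x^3 - 48*x^2 - 4*x + 10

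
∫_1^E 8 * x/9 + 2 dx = -22/9 + 4*exp(2)/9 + 2*E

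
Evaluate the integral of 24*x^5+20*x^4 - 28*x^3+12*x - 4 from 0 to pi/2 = -1 + (-pi + 1 + pi^2/4 + pi^3/4)^2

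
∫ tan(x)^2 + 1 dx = tan(x) + C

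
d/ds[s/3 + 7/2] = 1/3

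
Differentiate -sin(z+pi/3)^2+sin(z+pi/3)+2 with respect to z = cos(z + pi/3) - cos(2*z + pi/6)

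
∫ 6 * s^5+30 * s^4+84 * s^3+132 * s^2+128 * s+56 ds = s^6 + 6*s^5 + 21*s^4 + 44*s^3 + 64*s^2 + 56*s + C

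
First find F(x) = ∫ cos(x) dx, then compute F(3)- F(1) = -sin(1) + sin(3)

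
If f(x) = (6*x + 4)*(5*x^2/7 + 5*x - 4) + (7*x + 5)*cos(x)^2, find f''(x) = -14*x*cos(2*x) + 180*x/7 - 14*sin(2*x) - 10*cos(2*x) + 460/7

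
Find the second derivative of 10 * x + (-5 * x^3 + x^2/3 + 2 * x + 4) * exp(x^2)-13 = -20*x^5*exp(x^2) + 4*x^4*exp(x^2)/3 - 62*x^3*exp(x^2) + 58*x^2*exp(x^2)/3 - 18*x*exp(x^2) + 26*exp(x^2)/3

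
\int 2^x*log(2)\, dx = 2^x + C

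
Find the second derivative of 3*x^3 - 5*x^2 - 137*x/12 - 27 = 18*x - 10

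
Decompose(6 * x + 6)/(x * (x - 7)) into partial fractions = 48/(7*(x - 7)) - 6/(7*x)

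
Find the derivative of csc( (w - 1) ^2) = 4*(1 - w)*cos(w^2 - 2*w + 1)/(1 - cos(2*w^2 - 4*w + 2))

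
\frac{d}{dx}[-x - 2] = -1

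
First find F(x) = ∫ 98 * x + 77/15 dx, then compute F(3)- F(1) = 6034/15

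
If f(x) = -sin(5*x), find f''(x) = 25*sin(5*x)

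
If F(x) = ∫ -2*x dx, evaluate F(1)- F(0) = -1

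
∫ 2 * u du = u^2 + C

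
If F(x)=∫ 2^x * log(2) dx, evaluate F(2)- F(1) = 2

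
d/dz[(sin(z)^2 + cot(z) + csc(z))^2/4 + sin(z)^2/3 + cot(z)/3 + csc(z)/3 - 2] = -sin(z)*cos(z)^3 + 5*sin(z)*cos(z)/3 + cos(z)^2 + cos(z)/2 - 1/2 + 1/(2*sin(z)) - cos(z)/(3*sin(z)^2) - 1/(3*sin(z)^2) - cos(z)/sin(z)^3 - 1/sin(z)^3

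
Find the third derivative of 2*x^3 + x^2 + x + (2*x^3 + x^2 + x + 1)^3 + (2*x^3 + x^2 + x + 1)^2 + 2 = 4032*x^6 + 4032*x^5 + 3780*x^4 + 3480*x^3 + 1500*x^2 + 552*x + 126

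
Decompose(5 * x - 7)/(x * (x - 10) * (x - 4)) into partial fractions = -13/(24*(x - 4)) + 43/(60*(x - 10)) - 7/(40*x)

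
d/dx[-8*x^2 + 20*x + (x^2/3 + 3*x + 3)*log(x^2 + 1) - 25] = (2*x^3*log(x^2 + 1) - 46*x^3 + 9*x^2*log(x^2 + 1) + 78*x^2 + 2*x*log(x^2 + 1) - 30*x + 9*log(x^2 + 1) + 60)/(3*x^2 + 3)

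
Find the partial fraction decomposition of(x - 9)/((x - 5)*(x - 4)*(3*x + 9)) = -1/(14*(x + 3)) + 5/(21*(x - 4)) - 1/(6*(x - 5))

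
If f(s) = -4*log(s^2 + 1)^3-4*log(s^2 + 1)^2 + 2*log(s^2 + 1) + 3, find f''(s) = (24*s^2*log(s^2 + 1)^2 - 80*s^2*log(s^2 + 1) - 36*s^2 - 24*log(s^2 + 1)^2 - 16*log(s^2 + 1) + 4)/(s^4 + 2*s^2 + 1)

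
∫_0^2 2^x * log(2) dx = 3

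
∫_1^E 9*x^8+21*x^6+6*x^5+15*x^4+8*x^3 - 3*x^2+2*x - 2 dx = -2*exp(3) - 8 - 2*E + (E + exp(3))^2 + (E + exp(3))^3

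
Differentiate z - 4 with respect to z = 1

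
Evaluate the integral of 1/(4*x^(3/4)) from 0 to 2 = 2^(1/4)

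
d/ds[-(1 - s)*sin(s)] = s*cos(s) + sin(s) - cos(s)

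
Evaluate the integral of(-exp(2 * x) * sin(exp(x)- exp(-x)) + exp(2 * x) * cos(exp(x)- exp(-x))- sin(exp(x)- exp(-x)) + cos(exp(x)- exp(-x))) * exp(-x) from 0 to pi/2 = -1 - sin(-exp(pi/2) + exp(-pi/2)) + cos(-exp(pi/2) + exp(-pi/2))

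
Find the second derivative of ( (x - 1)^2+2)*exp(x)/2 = x^2*exp(x)/2 + x*exp(x) + exp(x)/2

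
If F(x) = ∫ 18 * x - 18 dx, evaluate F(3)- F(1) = 36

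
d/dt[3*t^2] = 6*t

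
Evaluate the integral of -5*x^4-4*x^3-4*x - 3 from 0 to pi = (1 + pi)^2*(-pi^3 - pi - 1 + pi^2) + 1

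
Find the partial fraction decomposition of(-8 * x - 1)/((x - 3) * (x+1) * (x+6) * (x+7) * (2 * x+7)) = 432/(2275*(2*x + 7)) + 11/(84*(x + 7)) - 47/(225*(x + 6)) - 7/(600*(x + 1)) - 5/(936*(x - 3))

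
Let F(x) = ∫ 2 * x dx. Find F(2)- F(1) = 3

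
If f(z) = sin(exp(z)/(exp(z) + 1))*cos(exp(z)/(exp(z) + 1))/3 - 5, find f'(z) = exp(z)*cos(2*exp(z)/(exp(z) + 1))/(3*exp(2*z) + 6*exp(z) + 3)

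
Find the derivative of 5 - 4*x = -4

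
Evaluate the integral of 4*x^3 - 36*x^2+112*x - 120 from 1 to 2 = -21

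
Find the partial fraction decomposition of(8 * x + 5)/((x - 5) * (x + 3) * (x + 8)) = -59/(65*(x + 8)) + 19/(40*(x + 3)) + 45/(104*(x - 5))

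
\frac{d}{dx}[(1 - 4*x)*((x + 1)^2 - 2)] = -12*x^2 - 14*x + 6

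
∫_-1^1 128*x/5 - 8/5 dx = -16/5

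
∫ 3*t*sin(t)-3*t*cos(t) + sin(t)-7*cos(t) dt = -sqrt(2)*(3*t + 4)*sin(t + pi/4) + C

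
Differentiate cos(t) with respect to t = -sin(t)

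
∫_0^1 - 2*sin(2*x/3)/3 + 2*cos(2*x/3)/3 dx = -1 + sin(2/3) + cos(2/3)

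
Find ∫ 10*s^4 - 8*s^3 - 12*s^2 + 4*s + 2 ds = 2*s^5 - 2*s^4 - 4*s^3 + 2*s^2 + 2*s + C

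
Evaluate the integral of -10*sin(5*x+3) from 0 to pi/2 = -2*sin(3) - 2*cos(3)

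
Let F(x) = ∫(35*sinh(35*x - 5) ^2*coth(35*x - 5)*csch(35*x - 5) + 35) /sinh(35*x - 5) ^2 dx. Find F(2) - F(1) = -coth(65) - csch(65) + csch(30) + coth(30)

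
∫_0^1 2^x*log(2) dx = 1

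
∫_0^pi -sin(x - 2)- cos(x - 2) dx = -2*sin(2) - 2*cos(2)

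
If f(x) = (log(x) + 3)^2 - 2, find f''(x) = (-2*log(x) - 4)/x^2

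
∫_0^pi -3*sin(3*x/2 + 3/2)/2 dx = -cos(3/2) + sin(3/2)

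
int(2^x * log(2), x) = 2^x + C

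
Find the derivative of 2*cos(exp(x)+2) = -2*exp(x)*sin(exp(x) + 2)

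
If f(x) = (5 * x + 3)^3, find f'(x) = 375*x^2 + 450*x + 135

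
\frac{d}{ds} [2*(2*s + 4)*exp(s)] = 4*s*exp(s) + 12*exp(s)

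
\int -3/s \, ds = -3*log(3*s) + C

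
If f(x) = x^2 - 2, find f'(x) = 2*x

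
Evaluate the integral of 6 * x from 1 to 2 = 9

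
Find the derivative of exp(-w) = -exp(-w)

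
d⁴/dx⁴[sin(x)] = sin(x)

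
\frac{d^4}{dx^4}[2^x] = 2^x*log(2)^4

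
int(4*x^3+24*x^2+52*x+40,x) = x^4 + 8*x^3 + 26*x^2 + 40*x + C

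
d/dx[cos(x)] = -sin(x)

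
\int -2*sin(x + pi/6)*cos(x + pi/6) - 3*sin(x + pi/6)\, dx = (cos(x + pi/6) + 3)*cos(x + pi/6) + C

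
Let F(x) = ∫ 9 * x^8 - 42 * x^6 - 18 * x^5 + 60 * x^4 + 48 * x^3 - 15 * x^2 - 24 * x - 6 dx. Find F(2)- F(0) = 28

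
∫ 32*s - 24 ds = 16*s^2 - 24*s + C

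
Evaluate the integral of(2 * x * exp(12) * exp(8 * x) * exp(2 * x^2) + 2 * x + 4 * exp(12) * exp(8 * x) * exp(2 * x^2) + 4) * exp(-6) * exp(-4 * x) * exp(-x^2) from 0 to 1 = -exp(6) - exp(-11) + exp(-6) + exp(11)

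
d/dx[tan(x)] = cos(x)^(-2)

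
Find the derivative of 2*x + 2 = 2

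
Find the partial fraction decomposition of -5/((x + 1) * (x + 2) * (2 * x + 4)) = 5/(2*(x + 2)) + 5/(2*(x + 2)^2) - 5/(2*(x + 1))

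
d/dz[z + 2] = 1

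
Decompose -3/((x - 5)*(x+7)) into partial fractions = 1/(4*(x + 7)) - 1/(4*(x - 5))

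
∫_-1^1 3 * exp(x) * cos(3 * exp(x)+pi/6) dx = -sin(pi/6 + 3*exp(-1)) + sin(pi/6 + 3*E)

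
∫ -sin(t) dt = cos(t) + C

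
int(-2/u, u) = -2*log(2*u) + C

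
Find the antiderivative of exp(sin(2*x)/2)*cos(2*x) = exp(sin(2*x)/2) + C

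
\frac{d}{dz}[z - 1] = 1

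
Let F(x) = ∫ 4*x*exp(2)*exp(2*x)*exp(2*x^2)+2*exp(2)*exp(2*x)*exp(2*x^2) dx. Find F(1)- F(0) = -exp(2) + exp(6)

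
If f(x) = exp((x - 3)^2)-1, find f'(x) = 2*x*exp(x^2 - 6*x + 9) - 6*exp(x^2 - 6*x + 9)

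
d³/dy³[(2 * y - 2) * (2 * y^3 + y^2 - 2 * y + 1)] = 96*y - 12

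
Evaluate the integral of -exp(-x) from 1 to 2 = -exp(-1) + exp(-2)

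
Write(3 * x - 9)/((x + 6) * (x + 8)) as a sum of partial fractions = 33/(2*(x + 8)) - 27/(2*(x + 6))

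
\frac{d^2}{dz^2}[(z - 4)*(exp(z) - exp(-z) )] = (z*exp(2*z) - z - 2*exp(2*z) + 6)*exp(-z)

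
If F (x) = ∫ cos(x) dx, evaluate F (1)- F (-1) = 2*sin(1)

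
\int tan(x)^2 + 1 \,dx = tan(x) + C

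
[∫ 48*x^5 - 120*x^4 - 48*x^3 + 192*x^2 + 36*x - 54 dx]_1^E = 27 + (-2*E - 3 + 2*exp(2))^3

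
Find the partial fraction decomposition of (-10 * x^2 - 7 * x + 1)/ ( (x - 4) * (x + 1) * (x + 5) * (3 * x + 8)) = -1389/(700*(3*x + 8)) + 107/(126*(x + 5)) + 1/(50*(x + 1)) - 187/(900*(x - 4))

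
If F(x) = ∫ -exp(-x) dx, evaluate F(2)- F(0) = -1 + exp(-2)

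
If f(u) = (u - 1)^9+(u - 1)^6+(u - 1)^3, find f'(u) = 9*u^8 - 72*u^7 + 252*u^6 - 498*u^5 + 600*u^4 - 444*u^3 + 195*u^2 - 48*u + 6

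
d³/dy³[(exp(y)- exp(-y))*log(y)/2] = (y^3*exp(2*y)*log(y) + y^3*log(y) + 3*y^2*exp(2*y) - 3*y^2 - 3*y*exp(2*y) - 3*y + 2*exp(2*y) - 2)*exp(-y)/(2*y^3)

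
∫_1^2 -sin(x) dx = -cos(1) + cos(2)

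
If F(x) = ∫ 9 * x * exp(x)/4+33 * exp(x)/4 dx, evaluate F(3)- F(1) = -33*E/4 + 51*exp(3)/4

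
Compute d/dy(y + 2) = 1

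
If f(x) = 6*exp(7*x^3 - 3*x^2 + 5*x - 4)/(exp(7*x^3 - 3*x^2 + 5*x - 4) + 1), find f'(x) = (126*x^2*exp(7*x^3 - 3*x^2 + 5*x - 4) - 36*x*exp(7*x^3 - 3*x^2 + 5*x - 4) + 30*exp(7*x^3 - 3*x^2 + 5*x - 4))/(exp(-8)*exp(10*x)*exp(-6*x^2)*exp(14*x^3) + 2*exp(-4)*exp(5*x)*exp(-3*x^2)*exp(7*x^3) + 1)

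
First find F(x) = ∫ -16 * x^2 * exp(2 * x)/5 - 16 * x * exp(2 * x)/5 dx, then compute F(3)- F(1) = -72*exp(6)/5 + 8*exp(2)/5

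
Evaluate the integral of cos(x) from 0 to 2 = sin(2)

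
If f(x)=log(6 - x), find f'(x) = 1/(x - 6)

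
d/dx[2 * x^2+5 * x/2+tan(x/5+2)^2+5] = 4*x + 2*tan(x/5 + 2)^3/5 + 2*tan(x/5 + 2)/5 + 5/2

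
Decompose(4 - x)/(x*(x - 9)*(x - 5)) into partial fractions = 1/(20*(x - 5)) - 5/(36*(x - 9)) + 4/(45*x)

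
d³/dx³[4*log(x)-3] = 8/x^3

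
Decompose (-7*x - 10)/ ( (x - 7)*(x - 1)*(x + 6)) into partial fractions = 32/(91*(x + 6)) + 17/(42*(x - 1)) - 59/(78*(x - 7))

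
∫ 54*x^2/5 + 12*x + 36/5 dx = 18*x^3/5 + 6*x^2 + 36*x/5 + C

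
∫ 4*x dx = 2*x^2 + C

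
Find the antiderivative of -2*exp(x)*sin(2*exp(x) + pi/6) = cos(2*exp(x) + pi/6) + C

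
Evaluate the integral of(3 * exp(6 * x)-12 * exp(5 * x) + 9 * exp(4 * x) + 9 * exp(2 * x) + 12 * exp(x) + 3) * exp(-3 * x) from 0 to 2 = 8 + (-2 - exp(-2) + exp(2))^3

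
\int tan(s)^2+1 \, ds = tan(s) + C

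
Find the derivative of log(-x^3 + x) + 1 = (3*x^2 - 1)/(x^3 - x)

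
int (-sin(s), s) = cos(s) + C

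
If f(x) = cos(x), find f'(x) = -sin(x)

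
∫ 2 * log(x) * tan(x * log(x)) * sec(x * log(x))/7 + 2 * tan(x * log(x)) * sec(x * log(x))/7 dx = 2/(7*cos(x*log(x))) + C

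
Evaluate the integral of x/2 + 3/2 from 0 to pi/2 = (-2 + pi/4)*(pi/4 + 5) + 10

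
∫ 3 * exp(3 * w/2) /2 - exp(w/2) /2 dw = (exp(w) - 1)*exp(w/2) + C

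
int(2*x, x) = x^2 + C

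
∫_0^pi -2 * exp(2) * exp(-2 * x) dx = -exp(2) + exp(2 - 2*pi)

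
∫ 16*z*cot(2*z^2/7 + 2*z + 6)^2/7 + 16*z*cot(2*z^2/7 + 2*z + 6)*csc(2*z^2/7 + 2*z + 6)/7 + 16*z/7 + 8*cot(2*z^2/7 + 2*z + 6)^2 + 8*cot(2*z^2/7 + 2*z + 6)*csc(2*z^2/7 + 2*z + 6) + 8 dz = -4*(cos(2*(z^2/7 + z + 3)) + 1)/sin(2*(z^2/7 + z + 3)) + C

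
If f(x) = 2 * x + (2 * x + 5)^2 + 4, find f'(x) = 8*x + 22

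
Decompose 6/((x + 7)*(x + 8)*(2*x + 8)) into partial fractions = 3/(4*(x + 8)) - 1/(x + 7) + 1/(4*(x + 4))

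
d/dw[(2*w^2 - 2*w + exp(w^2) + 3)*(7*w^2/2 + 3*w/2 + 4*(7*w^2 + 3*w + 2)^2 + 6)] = 392*w^5*exp(w^2) + 2352*w^5 + 336*w^4*exp(w^2) - 280*w^4 + 1087*w^3*exp(w^2) + 2220*w^3 + 603*w^2*exp(w^2) + 900*w^2 + 347*w*exp(w^2) + 799*w + 99*exp(w^2)/2 + 209/2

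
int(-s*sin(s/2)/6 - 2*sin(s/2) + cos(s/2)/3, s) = (s/3 + 4)*cos(s/2) + C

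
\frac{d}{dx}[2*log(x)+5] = 2/x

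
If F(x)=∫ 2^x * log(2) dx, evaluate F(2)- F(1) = 2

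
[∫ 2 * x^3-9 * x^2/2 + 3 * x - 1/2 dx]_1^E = E*(-1 + E)^3/2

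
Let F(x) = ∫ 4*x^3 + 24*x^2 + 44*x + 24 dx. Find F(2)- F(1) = 161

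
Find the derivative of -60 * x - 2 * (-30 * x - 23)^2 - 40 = -3600*x - 2820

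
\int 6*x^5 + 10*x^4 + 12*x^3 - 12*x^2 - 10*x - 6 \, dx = x^6 + 2*x^5 + 3*x^4 - 4*x^3 - 5*x^2 - 6*x + C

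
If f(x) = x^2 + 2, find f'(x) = 2*x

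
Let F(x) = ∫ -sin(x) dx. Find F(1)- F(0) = -1 + cos(1)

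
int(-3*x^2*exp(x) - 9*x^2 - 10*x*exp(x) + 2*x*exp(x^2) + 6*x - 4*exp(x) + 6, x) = -3*x^3 + 3*x^2 - x*(3*x + 4)*exp(x) + 6*x + exp(x^2) + C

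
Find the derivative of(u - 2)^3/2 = 3*u^2/2 - 6*u + 6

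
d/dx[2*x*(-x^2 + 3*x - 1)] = -6*x^2 + 12*x - 2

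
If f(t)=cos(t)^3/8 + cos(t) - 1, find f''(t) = -9*cos(t)^3/8 - cos(t)/4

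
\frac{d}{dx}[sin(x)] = cos(x)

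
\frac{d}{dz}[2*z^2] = 4*z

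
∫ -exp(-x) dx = exp(-x) + C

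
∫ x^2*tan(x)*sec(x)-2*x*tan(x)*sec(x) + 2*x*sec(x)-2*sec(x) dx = x*(x - 2)*sec(x) + C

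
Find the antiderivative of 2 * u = u^2 + C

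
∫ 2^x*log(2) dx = 2^x + C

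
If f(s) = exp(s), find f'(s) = exp(s)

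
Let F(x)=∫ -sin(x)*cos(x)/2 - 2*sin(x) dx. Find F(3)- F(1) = -(cos(1)/2 + 2)^2 + (cos(3)/2 + 2)^2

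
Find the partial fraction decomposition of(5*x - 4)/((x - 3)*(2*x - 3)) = -7/(3*(2*x - 3)) + 11/(3*(x - 3))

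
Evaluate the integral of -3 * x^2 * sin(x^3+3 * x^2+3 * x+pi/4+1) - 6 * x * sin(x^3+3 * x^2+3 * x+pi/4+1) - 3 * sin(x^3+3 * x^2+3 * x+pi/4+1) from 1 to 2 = cos(pi/4 + 27) - cos(pi/4 + 8)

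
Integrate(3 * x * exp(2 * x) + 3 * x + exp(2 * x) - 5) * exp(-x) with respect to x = 2*(3*x - 2)*sinh(x) + C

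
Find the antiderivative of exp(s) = exp(s) + C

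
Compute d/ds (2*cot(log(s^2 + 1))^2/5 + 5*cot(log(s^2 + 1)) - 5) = -2*s*(25 + 4*cos(log(s^2 + 1))/sin(log(s^2 + 1)))/((5*s^2 + 5)*sin(log(s^2 + 1))^2)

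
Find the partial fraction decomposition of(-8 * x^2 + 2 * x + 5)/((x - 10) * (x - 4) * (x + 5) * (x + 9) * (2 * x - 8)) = -661/(25688*(x + 9)) + 41/(1944*(x + 5)) + 13933/(328536*(x - 4)) + 115/(1404*(x - 4)^2) - 155/(4104*(x - 10))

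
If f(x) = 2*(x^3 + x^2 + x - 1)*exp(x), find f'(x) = 2*x^3*exp(x) + 8*x^2*exp(x) + 6*x*exp(x)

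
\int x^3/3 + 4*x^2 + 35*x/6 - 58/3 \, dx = x^4/12 + 4*x^3/3 + 35*x^2/12 - 58*x/3 + C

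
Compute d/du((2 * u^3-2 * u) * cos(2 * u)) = -4*u^3*sin(2*u) + 6*u^2*cos(2*u) + 4*u*sin(2*u) - 2*cos(2*u)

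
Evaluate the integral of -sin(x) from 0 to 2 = -1 + cos(2)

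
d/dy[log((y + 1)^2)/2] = 1/(y + 1)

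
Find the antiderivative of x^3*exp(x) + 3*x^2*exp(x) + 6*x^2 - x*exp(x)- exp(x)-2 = x*(x^2 - 1)*(exp(x) + 2) + C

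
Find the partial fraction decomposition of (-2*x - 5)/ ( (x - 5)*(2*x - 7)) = 8/(2*x - 7) - 5/(x - 5)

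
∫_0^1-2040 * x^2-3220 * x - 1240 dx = -3530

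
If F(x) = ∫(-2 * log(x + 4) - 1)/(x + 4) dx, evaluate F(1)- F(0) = -log(5)^2 - log(5) + log(4) + log(4)^2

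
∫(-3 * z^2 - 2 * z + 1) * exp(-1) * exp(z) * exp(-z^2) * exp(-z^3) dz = exp(-z^3 - z^2 + z - 1) + C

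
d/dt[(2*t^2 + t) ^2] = 16*t^3 + 12*t^2 + 2*t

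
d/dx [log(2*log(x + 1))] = 1/(x*log(x + 1) + log(x + 1))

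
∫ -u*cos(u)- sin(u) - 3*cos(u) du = (-u - 3)*sin(u) + C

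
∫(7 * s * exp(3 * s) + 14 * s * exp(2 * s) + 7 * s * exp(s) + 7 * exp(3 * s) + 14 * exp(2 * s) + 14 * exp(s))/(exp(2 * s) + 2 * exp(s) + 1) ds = ((7*s*exp(s) + 5)*(exp(s) + 1) + 7*exp(s))/(exp(s) + 1) + C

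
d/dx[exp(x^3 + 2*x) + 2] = 3*x^2*exp(x^3 + 2*x) + 2*exp(x^3 + 2*x)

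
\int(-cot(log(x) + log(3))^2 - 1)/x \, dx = cot(log(3*x)) + C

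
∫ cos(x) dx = sin(x) + C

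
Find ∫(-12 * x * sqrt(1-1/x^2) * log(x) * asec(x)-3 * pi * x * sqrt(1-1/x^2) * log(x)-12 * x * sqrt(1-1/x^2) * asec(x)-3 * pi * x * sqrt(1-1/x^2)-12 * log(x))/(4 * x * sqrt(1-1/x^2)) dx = -3*x*(4*asec(x) + pi)*log(x)/4 + C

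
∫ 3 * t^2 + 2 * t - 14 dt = t^3 + t^2 - 14*t + C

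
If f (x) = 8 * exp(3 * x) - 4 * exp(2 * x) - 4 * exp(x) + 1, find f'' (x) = 72*exp(3*x) - 16*exp(2*x) - 4*exp(x)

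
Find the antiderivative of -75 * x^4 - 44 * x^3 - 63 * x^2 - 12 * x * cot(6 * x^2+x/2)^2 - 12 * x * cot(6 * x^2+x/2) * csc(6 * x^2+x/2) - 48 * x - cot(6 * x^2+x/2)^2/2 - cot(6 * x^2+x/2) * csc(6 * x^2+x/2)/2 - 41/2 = -x*(3*x^2 - 2*x + 4)*(5*x^2 + 7*x + 5) + cot(x*(12*x + 1)/2) + csc(x*(12*x + 1)/2) + C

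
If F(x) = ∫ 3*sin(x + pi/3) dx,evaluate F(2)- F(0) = 3/2 - 3*cos(pi/3 + 2)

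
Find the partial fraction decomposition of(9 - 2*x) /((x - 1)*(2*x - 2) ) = -1/(x - 1) + 7/(2*(x - 1)^2)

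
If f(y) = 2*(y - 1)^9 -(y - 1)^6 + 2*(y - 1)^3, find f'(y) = 18*y^8 - 144*y^7 + 504*y^6 - 1014*y^5 + 1290*y^4 - 1068*y^3 + 570*y^2 - 186*y + 30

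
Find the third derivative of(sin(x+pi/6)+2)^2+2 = -4*sin(2*x + pi/3) - 4*cos(x + pi/6)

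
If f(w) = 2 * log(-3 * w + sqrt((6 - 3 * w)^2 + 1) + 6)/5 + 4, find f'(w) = (18*w - 6*sqrt(9*w^2 - 36*w + 37) - 36)/(45*w^2 - 15*w*sqrt(9*w^2 - 36*w + 37) - 180*w + 30*sqrt(9*w^2 - 36*w + 37) + 185)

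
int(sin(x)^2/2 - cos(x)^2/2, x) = -sin(2*x)/4 + C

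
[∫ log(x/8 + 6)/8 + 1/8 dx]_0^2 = -6*log(6) + 25*log(25/4)/4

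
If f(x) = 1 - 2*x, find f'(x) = -2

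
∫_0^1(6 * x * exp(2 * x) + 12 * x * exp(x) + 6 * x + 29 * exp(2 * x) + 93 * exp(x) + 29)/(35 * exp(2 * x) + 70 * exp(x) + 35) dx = 29/70 + E/(1 + E)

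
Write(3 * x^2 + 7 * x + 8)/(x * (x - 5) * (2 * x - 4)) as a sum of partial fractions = -17/(6*(x - 2)) + 59/(15*(x - 5)) + 2/(5*x)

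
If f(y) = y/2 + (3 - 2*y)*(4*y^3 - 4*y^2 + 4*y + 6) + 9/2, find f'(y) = -32*y^3 + 60*y^2 - 40*y + 1/2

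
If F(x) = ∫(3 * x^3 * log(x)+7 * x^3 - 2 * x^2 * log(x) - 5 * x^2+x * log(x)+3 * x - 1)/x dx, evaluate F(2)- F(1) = 5*log(2) + 10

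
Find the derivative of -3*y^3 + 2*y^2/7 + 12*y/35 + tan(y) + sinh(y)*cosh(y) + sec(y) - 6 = -9*y^2 + 4*y/7 + tan(y)^2 + tan(y)*sec(y) + cosh(2*y) + 47/35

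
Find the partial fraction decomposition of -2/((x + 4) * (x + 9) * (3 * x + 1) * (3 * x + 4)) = 3/(92*(3*x + 4)) - 3/(143*(3*x + 1)) + 1/(1495*(x + 9)) - 1/(220*(x + 4))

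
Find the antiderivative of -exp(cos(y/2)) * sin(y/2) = 2*exp(cos(y/2)) + C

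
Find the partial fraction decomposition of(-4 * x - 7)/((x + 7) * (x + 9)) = -29/(2*(x + 9)) + 21/(2*(x + 7))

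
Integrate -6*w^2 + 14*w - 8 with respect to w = -2*w^3 + 7*w^2 - 8*w + C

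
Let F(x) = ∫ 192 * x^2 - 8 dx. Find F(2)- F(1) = 440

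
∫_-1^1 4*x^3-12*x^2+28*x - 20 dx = -48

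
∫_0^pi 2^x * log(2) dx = -1 + 2^pi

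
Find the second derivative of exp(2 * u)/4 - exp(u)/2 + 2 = exp(2*u) - exp(u)/2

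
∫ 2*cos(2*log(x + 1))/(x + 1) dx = sin(2*log(x + 1)) + C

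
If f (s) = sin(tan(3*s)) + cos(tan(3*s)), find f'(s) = 3*sqrt(2)*cos(tan(3*s) + pi/4)/cos(3*s)^2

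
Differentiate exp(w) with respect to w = exp(w)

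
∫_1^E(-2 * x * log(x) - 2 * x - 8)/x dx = -8 - 2*E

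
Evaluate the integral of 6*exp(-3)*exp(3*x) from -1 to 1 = 2 - 2*exp(-6)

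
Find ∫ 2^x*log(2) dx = 2^x + C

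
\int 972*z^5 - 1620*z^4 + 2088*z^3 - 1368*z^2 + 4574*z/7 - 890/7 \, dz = 162*z^6 - 324*z^5 + 522*z^4 - 456*z^3 + 2287*z^2/7 - 890*z/7 + C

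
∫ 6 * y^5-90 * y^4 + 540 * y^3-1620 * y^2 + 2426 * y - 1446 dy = y^6 - 18*y^5 + 135*y^4 - 540*y^3 + 1213*y^2 - 1446*y + C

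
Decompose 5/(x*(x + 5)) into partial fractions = -1/(x + 5) + 1/x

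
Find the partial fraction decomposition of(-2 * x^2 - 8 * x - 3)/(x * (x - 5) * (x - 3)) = 15/(2*(x - 3)) - 93/(10*(x - 5)) - 1/(5*x)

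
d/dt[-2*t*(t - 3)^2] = -6*t^2 + 24*t - 18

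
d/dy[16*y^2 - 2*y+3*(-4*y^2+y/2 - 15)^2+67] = 192*y^3 - 36*y^2 + 1507*y/2 - 47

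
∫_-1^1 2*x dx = 0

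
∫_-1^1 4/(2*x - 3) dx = -2*log(5)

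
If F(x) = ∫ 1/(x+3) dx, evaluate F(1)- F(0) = -log(6) + log(8)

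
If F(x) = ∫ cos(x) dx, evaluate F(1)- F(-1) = 2*sin(1)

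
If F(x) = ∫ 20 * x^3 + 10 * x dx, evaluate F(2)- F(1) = 90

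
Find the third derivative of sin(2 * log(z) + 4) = (12*sin(2*log(z) + 4) - 4*cos(2*log(z) + 4))/z^3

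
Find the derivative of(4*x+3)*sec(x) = 4*x*tan(x)*sec(x) + 3*tan(x)*sec(x) + 4*sec(x)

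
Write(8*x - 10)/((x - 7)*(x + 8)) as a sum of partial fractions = 74/(15*(x + 8)) + 46/(15*(x - 7))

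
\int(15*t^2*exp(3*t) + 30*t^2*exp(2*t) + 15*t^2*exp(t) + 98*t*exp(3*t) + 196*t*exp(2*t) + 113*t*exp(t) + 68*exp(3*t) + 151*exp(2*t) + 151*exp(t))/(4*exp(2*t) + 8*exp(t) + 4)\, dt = (15*t + 68)*(t*(exp(t) + 1) + 1)*exp(t)/(4*(exp(t) + 1)) + C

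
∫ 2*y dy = y^2 + C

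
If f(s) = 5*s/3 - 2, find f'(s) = 5/3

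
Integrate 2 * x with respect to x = x^2 + C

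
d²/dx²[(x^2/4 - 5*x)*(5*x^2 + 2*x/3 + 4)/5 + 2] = 3*x^2 - 149*x/5 - 14/15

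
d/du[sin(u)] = cos(u)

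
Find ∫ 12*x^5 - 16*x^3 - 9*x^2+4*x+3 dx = 2*x^6 - 4*x^4 - 3*x^3 + 2*x^2 + 3*x + C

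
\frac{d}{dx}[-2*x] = -2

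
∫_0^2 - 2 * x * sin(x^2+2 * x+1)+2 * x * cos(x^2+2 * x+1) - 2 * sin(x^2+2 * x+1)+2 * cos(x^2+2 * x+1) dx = cos(9) - sin(1) - cos(1) + sin(9)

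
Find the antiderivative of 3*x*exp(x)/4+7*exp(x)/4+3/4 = (3*x + 4)*(exp(x) + 1)/4 + C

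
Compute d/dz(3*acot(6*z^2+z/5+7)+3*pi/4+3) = (-900*z - 15)/(900*z^4 + 60*z^3 + 2101*z^2 + 70*z + 1250)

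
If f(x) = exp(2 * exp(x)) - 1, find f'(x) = 2*exp(x + 2*exp(x))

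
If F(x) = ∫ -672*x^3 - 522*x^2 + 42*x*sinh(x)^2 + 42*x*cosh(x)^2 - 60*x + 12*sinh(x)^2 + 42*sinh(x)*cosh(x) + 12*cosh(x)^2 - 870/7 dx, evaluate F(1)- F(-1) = -4176/7 + 12*sinh(2)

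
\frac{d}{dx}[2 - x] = -1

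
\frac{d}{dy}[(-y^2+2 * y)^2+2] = 4*y^3 - 12*y^2 + 8*y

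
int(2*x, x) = x^2 + C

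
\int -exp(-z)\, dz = exp(-z) + C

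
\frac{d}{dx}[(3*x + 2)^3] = 81*x^2 + 108*x + 36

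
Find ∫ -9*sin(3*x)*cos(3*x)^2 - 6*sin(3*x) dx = (cos(3*x)^2 + 2)*cos(3*x) + C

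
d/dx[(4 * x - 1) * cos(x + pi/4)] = -4*x*sin(x + pi/4) + sin(x + pi/4) + 4*cos(x + pi/4)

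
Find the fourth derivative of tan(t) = 24*tan(t)^5 + 40*tan(t)^3 + 16*tan(t)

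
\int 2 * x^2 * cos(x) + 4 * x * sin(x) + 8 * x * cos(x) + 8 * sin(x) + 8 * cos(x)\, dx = 2*(x + 2)^2*sin(x) + C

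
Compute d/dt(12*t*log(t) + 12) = 12*log(t) + 12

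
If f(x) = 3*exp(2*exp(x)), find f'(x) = 6*exp(x + 2*exp(x))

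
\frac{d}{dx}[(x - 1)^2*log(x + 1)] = (2*x^2*log(x + 1) + x^2 - 2*x - 2*log(x + 1) + 1)/(x + 1)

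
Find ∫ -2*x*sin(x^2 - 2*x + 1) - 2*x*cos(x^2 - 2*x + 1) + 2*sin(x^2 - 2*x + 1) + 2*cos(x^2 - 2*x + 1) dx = -sin(x^2 - 2*x + 1) + cos(x^2 - 2*x + 1) + C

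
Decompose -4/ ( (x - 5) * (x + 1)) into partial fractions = 2/(3*(x + 1)) - 2/(3*(x - 5))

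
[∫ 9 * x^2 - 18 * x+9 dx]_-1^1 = 24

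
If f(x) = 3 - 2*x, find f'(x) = -2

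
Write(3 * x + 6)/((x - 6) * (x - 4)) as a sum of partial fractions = -9/(x - 4) + 12/(x - 6)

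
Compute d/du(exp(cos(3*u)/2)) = -3*exp(cos(3*u)/2)*sin(3*u)/2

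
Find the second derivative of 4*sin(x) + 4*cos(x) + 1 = -4*sin(x) - 4*cos(x)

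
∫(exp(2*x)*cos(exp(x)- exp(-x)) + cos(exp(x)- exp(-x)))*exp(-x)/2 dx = sin(2*sinh(x))/2 + C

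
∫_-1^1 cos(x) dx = 2*sin(1)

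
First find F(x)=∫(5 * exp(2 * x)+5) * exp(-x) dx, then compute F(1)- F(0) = -5*exp(-1) + 5*E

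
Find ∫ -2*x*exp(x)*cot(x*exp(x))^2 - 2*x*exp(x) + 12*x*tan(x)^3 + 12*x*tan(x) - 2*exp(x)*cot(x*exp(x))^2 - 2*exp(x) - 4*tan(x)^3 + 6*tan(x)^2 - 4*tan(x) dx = (6*x - 2)*tan(x)^2 + 2*cot(x*exp(x)) + C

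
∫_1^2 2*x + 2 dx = 5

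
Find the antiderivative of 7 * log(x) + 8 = x*(7*log(x) + 1) + C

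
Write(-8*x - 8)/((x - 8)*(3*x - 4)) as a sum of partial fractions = 14/(5*(3*x - 4)) - 18/(5*(x - 8))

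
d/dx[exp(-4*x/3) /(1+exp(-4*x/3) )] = -4*exp(4*x)/(3*exp(16*x/3) + 3*exp(8*x/3) + 6*exp(4*x))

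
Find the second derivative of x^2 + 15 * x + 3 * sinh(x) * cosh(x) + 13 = 6*sinh(2*x) + 2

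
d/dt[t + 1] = 1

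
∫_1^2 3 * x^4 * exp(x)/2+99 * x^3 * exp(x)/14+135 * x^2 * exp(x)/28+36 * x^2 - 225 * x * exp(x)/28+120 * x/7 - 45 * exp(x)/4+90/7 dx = 99*E/14 + 33*exp(2)/2 + 858/7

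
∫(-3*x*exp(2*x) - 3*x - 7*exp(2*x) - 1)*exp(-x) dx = -2*(3*x + 4)*sinh(x) + C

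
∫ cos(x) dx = sin(x) + C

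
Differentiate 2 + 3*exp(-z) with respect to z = -3*exp(-z)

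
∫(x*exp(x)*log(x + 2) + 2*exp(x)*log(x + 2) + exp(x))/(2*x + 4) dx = exp(x)*log(x + 2)/2 + C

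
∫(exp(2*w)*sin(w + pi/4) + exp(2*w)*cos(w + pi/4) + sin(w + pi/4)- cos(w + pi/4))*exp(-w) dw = 2*sin(w + pi/4)*sinh(w) + C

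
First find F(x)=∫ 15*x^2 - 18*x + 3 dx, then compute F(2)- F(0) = 10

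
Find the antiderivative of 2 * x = x^2 + C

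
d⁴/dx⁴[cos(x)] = cos(x)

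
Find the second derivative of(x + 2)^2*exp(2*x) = 4*x^2*exp(2*x) + 24*x*exp(2*x) + 34*exp(2*x)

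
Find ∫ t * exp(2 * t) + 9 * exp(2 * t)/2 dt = (t + 4)*exp(2*t)/2 + C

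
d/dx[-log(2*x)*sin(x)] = -(x*log(x)*cos(x) + x*log(2)*cos(x) + sin(x))/x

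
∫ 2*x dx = x^2 + C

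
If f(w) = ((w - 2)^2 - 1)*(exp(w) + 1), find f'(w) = w^2*exp(w) - 2*w*exp(w) + 2*w - exp(w) - 4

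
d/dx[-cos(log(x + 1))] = sin(log(x + 1))/(x + 1)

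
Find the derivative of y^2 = 2*y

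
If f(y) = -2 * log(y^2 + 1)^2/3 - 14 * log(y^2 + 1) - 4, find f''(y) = (8*y^2*log(y^2 + 1) + 68*y^2 - 8*log(y^2 + 1) - 84)/(3*y^4 + 6*y^2 + 3)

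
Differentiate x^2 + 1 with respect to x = 2*x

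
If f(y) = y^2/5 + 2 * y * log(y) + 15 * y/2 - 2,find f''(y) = (2*y + 10)/(5*y)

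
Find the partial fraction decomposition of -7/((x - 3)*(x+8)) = 7/(11*(x + 8)) - 7/(11*(x - 3))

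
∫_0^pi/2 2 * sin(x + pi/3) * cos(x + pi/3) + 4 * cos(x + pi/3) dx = 25/4 - (sqrt(3)/2 + 2)^2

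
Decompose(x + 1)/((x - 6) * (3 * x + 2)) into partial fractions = -1/(20*(3*x + 2)) + 7/(20*(x - 6))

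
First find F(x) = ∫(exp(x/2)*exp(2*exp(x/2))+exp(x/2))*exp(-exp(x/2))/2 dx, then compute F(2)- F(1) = -exp(exp(1/2)) - exp(-E) + exp(-exp(1/2)) + exp(E)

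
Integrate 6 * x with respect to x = 3*x^2 + C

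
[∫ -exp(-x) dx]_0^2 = -1 + exp(-2)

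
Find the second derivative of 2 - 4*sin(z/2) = sin(z/2)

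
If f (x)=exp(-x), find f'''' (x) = exp(-x)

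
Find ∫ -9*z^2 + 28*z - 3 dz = -3*z^3 + 14*z^2 - 3*z + C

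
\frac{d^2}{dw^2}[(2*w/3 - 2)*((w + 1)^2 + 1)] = 4*w - 4/3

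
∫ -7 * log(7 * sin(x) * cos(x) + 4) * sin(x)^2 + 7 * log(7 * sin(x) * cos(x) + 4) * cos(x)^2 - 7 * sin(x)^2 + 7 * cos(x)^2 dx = (7*sin(2*x) + 8)*log(7*sin(2*x)/2 + 4)/2 + C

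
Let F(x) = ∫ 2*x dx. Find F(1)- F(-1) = 0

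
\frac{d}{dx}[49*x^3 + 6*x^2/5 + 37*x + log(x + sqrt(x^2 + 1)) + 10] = (735*x^4 + 735*x^3*sqrt(x^2 + 1) + 12*x^3 + 12*x^2*sqrt(x^2 + 1) + 920*x^2 + 185*x*sqrt(x^2 + 1) + 17*x + 5*sqrt(x^2 + 1) + 185)/(5*x^2 + 5*x*sqrt(x^2 + 1) + 5)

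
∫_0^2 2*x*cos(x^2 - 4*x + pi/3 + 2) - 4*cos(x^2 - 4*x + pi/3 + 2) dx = -sin(2)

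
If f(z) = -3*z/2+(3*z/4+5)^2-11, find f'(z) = 9*z/8 + 6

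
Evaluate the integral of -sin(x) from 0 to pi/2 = -1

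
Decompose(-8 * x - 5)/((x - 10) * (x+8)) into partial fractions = -59/(18*(x + 8)) - 85/(18*(x - 10))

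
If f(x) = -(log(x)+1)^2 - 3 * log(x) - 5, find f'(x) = (-2*log(x) - 5)/x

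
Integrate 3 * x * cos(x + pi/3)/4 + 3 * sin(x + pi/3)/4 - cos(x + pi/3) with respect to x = (3*x/4 - 1)*sin(x + pi/3) + C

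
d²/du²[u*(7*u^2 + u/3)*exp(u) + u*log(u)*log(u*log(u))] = (21*u^4*exp(u)*log(u) + 127*u^3*exp(u)*log(u) + 130*u^2*exp(u)*log(u) + 2*u*exp(u)*log(u) + 3*log(u)^2 + 3*log(u)*log(u*log(u)) + 9*log(u) + 3)/(3*u*log(u))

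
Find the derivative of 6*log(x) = 6/x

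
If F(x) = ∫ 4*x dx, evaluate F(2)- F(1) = 6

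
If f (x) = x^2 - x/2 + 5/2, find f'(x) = 2*x - 1/2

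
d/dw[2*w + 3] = 2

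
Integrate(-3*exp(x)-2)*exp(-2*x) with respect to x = (3*exp(x) + 1)*exp(-2*x) + C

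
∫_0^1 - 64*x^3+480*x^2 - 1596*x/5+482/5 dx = 404/5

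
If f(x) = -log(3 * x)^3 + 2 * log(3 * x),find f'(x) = (-3*log(x)^2 - 6*log(3)*log(x) - 3*log(3)^2 + 2)/x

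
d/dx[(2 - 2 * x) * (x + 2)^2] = -6*x^2 - 12*x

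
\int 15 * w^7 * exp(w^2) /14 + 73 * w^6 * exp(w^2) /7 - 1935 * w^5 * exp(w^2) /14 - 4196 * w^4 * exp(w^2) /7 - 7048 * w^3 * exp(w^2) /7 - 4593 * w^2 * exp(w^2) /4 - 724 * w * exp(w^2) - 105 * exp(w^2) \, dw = -w*(5*w + 7)*(-w^2 + 8*w + 20)*(3*w^2 + 49*w + 21)*exp(w^2)/28 + C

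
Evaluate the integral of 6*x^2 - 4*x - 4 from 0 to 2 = 0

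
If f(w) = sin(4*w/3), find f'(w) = 4*cos(4*w/3)/3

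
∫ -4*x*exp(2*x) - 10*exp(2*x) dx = 2*(-x - 2)*exp(2*x) + C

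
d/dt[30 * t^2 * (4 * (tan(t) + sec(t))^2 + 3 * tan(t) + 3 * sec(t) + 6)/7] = 60*t*(32*t*sin(t) + 3*t*sin(2*t) + 6*t*cos(t) - 8*t*cos(2*t) + 24*t + 3*sin(t) + 16*sin(2*t) + 3*sin(3*t) + 38*cos(t) + 6*cos(2*t) + 2*cos(3*t) + 6)/(7*(3*cos(t) + cos(3*t)))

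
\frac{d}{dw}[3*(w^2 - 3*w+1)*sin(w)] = 3*w^2*cos(w) + 6*w*sin(w) - 9*w*cos(w) - 9*sin(w) + 3*cos(w)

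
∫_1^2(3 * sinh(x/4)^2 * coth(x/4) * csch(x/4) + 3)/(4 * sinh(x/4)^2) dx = -3/tanh(1/2) - 3/sinh(1/2) + 3/sinh(1/4) + 3/tanh(1/4)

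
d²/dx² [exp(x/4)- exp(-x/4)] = (exp(x/2) - 1)*exp(-x/4)/16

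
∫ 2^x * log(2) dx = 2^x + C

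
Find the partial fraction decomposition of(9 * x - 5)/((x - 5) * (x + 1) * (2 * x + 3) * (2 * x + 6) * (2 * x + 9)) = -13/(171*(2*x + 9)) - 37/(117*(2*x + 3)) + 1/(9*(x + 3)) + 1/(12*(x + 1)) + 5/(2964*(x - 5))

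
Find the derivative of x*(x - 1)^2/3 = x^2 - 4*x/3 + 1/3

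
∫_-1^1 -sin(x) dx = 0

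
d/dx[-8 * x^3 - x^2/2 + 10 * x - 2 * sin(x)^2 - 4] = -24*x^2 - x - 2*sin(2*x) + 10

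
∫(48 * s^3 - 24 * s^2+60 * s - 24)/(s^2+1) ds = 24*s^2 - 24*s + 6*log(s^2 + 1) + C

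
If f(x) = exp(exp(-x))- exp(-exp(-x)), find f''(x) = (exp(x) + exp(x + 2*exp(-x)) + exp(2*exp(-x)) - 1)*exp(-2*x - exp(-x))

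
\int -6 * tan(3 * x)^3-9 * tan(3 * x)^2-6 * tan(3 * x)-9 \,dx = -(tan(3*x) + 3)*tan(3*x) + C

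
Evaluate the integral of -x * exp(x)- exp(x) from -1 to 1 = -E - exp(-1)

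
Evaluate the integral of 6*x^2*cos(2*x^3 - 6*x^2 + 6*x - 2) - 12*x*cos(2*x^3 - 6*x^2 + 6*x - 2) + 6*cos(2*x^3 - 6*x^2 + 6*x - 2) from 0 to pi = sin(2*(-1 + pi)^3) + sin(2)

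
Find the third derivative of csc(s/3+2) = -(cos(s/3 + 2)^2 + 5)*cos(s/3 + 2)/(27*sin(s/3 + 2)^4)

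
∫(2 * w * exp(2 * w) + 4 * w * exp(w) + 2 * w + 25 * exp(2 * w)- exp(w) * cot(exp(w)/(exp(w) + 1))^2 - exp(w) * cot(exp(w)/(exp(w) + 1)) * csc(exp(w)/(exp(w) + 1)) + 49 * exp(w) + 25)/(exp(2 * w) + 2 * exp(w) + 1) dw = w^2 + 25*w + cot(exp(w)/(exp(w) + 1)) + csc(exp(w)/(exp(w) + 1)) + C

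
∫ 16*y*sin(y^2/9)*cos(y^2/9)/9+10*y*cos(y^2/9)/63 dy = (28*sin(y^2/9) + 5)*sin(y^2/9)/7 + C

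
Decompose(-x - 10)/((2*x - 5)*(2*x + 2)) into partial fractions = -25/(14*(2*x - 5)) + 9/(14*(x + 1))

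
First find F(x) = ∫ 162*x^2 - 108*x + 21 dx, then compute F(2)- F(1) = 237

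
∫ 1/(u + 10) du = log(3*u/2 + 15) + C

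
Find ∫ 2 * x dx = x^2 + C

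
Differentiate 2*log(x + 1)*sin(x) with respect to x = 2*(x*log(x + 1)*cos(x) + log(x + 1)*cos(x) + sin(x))/(x + 1)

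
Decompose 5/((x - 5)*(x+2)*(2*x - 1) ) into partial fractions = -4/(9*(2*x - 1)) + 1/(7*(x + 2)) + 5/(63*(x - 5))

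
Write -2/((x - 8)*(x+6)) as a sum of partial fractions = 1/(7*(x + 6)) - 1/(7*(x - 8))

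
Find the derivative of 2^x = 2^x*log(2)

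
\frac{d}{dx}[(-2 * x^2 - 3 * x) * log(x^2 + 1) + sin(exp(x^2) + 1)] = (2*x^3*exp(x^2)*cos(exp(x^2) + 1) - 4*x^3*log(x^2 + 1) - 4*x^3 - 3*x^2*log(x^2 + 1) - 6*x^2 + 2*x*exp(x^2)*cos(exp(x^2) + 1) - 4*x*log(x^2 + 1) - 3*log(x^2 + 1))/(x^2 + 1)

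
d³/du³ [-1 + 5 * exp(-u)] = -5*exp(-u)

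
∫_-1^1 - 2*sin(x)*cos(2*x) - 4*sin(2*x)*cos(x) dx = 0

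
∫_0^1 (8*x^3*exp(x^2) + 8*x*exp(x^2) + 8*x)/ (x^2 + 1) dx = -4 + 4*log(2) + 4*E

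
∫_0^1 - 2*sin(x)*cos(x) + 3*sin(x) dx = -3*cos(1) + cos(1)^2 + 2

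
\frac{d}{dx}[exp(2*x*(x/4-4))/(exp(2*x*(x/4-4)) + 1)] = (x*exp(x^2/2 - 8*x) - 8*exp(x^2/2 - 8*x))/(1 + 2*exp(-8*x)*exp(x^2/2) + exp(-16*x)*exp(x^2))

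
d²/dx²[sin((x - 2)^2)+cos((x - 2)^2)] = -4*sqrt(2)*x^2*sin(x^2 - 4*x + pi/4 + 4) + 16*sqrt(2)*x*sin(x^2 - 4*x + pi/4 + 4) - 18*sin(x^2 - 4*x + 4) - 14*cos(x^2 - 4*x + 4)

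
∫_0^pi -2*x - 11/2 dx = (1 - 2*pi)*(pi/2 + 3) - 3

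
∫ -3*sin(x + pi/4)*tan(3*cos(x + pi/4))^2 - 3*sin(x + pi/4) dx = tan(3*cos(x + pi/4)) + C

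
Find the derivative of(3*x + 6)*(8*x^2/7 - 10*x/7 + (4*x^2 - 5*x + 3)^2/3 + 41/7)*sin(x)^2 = 16*x^5*sin(2*x) + 80*x^4*sin(x)^2 - 8*x^4*sin(2*x) - 32*x^3*sin(x)^2 - 193*x^3*sin(2*x)/7 - 579*x^2*sin(x)^2/7 + 494*x^2*sin(2*x)/7 + 988*x*sin(x)^2/7 - 42*x*sin(2*x) - 42*sin(x)^2 + 372*sin(2*x)/7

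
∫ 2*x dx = x^2 + C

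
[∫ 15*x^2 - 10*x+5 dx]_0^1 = 5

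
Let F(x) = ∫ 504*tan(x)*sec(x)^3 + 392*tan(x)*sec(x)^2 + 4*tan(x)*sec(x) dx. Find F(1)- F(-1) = 0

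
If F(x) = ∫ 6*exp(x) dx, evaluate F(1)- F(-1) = -6*exp(-1) + 6*E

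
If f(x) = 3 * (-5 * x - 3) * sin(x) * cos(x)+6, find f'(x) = -15*x*cos(2*x) - 15*sin(2*x)/2 - 9*cos(2*x)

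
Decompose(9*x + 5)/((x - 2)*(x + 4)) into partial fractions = 31/(6*(x + 4)) + 23/(6*(x - 2))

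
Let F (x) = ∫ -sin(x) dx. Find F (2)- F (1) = -cos(1) + cos(2)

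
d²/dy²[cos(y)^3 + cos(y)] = -7*cos(y)/4 - 9*cos(3*y)/4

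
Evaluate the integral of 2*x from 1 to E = -1 + exp(2)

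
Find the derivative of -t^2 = -2*t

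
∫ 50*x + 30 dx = 25*x^2 + 30*x + C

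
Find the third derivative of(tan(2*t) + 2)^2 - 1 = 192*tan(2*t)^5 + 192*tan(2*t)^4 + 320*tan(2*t)^3 + 256*tan(2*t)^2 + 128*tan(2*t) + 64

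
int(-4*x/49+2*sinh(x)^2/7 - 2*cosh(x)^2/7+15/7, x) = -2*x^2/49 + 13*x/7 + C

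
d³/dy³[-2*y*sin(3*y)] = 54*y*cos(3*y) + 54*sin(3*y)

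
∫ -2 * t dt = -t^2 + C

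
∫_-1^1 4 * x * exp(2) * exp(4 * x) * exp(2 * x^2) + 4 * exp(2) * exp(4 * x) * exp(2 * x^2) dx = -1 + exp(8)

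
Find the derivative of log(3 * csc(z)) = -cot(z)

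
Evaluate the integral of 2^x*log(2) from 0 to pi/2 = -1 + 2^(pi/2)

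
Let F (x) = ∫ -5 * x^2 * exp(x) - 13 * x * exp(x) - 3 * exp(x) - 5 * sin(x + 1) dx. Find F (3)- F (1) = -54*exp(3) + 5*cos(4) - 5*cos(2) + 8*E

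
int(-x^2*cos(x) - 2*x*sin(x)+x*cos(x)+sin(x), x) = x*(1 - x)*sin(x) + C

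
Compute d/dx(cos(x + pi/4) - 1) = -sin(x + pi/4)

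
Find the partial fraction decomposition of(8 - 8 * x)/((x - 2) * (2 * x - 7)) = -40/(3*(2*x - 7)) + 8/(3*(x - 2))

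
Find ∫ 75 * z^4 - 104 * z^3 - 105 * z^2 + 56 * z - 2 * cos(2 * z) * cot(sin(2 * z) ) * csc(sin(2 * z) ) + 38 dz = (-3*z^2 + 4*z + 5)*(-5*z^3 + 2*z^2 + 6*z + 2) + csc(sin(2*z)) + C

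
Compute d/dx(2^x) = 2^x*log(2)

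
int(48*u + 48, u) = 24*u^2 + 48*u + C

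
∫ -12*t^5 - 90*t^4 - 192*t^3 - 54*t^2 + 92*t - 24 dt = -2*t^6 - 18*t^5 - 48*t^4 - 18*t^3 + 46*t^2 - 24*t + C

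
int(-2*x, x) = -x^2 + C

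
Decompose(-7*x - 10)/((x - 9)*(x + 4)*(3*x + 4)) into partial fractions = 3/(124*(3*x + 4)) + 9/(52*(x + 4)) - 73/(403*(x - 9))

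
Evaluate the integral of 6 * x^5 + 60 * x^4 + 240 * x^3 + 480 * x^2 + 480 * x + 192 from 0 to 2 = 4032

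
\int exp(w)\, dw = exp(w) + C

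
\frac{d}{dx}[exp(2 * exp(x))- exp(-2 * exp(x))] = (2*exp(x) + 2*exp(x + 4*exp(x)))*exp(-2*exp(x))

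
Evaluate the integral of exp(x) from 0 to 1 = -1 + E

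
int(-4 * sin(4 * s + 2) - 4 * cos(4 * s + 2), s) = -sin(4*s + 2) + cos(4*s + 2) + C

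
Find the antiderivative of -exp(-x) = exp(-x) + C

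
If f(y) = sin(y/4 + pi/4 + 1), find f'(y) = cos(y/4 + pi/4 + 1)/4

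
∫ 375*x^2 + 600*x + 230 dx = 125*x^3 + 300*x^2 + 230*x + C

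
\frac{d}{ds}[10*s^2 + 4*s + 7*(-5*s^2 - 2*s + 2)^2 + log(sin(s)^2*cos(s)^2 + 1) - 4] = (175*s^3*(1 - cos(4*s))/2 + 700*s^3 + 105*s^2*(1 - cos(4*s))/2 + 420*s^2 - 51*s*(1 - cos(4*s))/2 - 204*s - 2*sin(s)^3*cos(s) + 2*sin(s)*cos(s)^3 + 13*cos(4*s)/2 - 117/2)/(9/8 - cos(4*s)/8)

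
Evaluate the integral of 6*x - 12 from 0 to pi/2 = -12 + 3*(-2 + pi/2)^2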